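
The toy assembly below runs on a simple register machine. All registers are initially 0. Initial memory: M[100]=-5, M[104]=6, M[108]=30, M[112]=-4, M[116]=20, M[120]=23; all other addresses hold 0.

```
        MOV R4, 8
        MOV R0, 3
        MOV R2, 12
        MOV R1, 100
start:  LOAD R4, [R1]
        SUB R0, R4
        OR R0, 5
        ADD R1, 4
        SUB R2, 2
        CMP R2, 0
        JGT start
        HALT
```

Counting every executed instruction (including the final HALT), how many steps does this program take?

R4=8
R0=3
R2=12
R1=100
R4=M[100]=-5
R0=3-(-5)=8
R0=8|5=13
R1=100+4=104
R2=12-2=10
CMP R2, 0  (cmp 10,0)
JGT start: taken
R4=M[104]=6
R0=13-6=7
R0=7|5=7
R1=104+4=108
R2=10-2=8
CMP R2, 0  (cmp 8,0)
JGT start: taken
R4=M[108]=30
R0=7-30=-23
R0=(-23)|5=-19
R1=108+4=112
R2=8-2=6
CMP R2, 0  (cmp 6,0)
JGT start: taken
R4=M[112]=-4
R0=(-19)-(-4)=-15
R0=(-15)|5=-11
R1=112+4=116
R2=6-2=4
CMP R2, 0  (cmp 4,0)
JGT start: taken
R4=M[116]=20
R0=(-11)-20=-31
R0=(-31)|5=-27
R1=116+4=120
R2=4-2=2
CMP R2, 0  (cmp 2,0)
JGT start: taken
R4=M[120]=23
R0=(-27)-23=-50
R0=(-50)|5=-49
R1=120+4=124
R2=2-2=0
CMP R2, 0  (cmp 0,0)
JGT start: not taken
halt.
Total executed instructions: 47.

47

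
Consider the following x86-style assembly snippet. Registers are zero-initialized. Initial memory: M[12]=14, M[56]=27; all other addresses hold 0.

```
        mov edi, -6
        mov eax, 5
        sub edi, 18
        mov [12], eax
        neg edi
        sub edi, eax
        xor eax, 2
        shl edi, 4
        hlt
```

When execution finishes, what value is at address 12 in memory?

5

mov edi, -6 → edi=-6
mov eax, 5 → eax=5
sub edi, 18 → edi=(-6)-18=-24
mov [12], eax → M[12]=5
neg edi → edi=-(-24)=24
sub edi, eax → edi=24-5=19
xor eax, 2 → eax=5^2=7
shl edi, 4 → edi=19<<4=304
halt.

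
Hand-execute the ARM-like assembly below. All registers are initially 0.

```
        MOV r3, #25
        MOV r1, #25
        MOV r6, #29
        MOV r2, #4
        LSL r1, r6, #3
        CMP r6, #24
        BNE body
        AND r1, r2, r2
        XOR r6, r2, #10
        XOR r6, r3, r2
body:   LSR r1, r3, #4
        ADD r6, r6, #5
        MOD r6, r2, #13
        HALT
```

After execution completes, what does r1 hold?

1

r3=25
r1=25
r6=29
r2=4
r1=29<<3=232
CMP r6, #24  (cmp 29,24)
BNE body: taken
r1=25>>4=1
r6=29+5=34
r6=4%13=4
halt.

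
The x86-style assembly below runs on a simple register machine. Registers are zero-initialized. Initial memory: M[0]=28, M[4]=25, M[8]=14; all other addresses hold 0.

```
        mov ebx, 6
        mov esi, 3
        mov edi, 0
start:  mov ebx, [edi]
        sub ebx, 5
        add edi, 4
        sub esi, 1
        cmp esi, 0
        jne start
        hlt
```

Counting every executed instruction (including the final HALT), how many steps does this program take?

22

mov ebx, 6 → ebx=6
mov esi, 3 → esi=3
mov edi, 0 → edi=0
mov ebx, [edi] → ebx=M[0]=28
sub ebx, 5 → ebx=28-5=23
add edi, 4 → edi=0+4=4
sub esi, 1 → esi=3-1=2
cmp esi, 0  (cmp 2,0)
jne start: taken
mov ebx, [edi] → ebx=M[4]=25
sub ebx, 5 → ebx=25-5=20
add edi, 4 → edi=4+4=8
sub esi, 1 → esi=2-1=1
cmp esi, 0  (cmp 1,0)
jne start: taken
mov ebx, [edi] → ebx=M[8]=14
sub ebx, 5 → ebx=14-5=9
add edi, 4 → edi=8+4=12
sub esi, 1 → esi=1-1=0
cmp esi, 0  (cmp 0,0)
jne start: not taken
halt.
Total executed instructions: 22.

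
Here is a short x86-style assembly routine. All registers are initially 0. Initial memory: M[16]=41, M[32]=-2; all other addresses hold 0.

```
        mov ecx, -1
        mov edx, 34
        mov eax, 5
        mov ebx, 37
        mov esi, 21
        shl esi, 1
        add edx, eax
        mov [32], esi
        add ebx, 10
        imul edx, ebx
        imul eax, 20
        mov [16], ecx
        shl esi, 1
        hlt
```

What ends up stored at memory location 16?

mov ecx, -1 → ecx=-1
mov edx, 34 → edx=34
mov eax, 5 → eax=5
mov ebx, 37 → ebx=37
mov esi, 21 → esi=21
shl esi, 1 → esi=21<<1=42
add edx, eax → edx=34+5=39
mov [32], esi → M[32]=42
add ebx, 10 → ebx=37+10=47
imul edx, ebx → edx=39*47=1833
imul eax, 20 → eax=5*20=100
mov [16], ecx → M[16]=-1
shl esi, 1 → esi=42<<1=84
halt.

-1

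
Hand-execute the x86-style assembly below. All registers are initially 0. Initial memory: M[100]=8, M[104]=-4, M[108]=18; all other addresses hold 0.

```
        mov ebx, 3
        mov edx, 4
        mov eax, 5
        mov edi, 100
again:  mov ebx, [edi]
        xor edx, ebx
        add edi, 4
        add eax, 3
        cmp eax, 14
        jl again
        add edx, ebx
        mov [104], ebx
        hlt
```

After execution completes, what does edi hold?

112

after mov ebx, 3: ebx=3
after mov edx, 4: edx=4
after mov eax, 5: eax=5
after mov edi, 100: edi=100
after mov ebx, [edi]: ebx=M[100]=8
after xor edx, ebx: edx=4^8=12
after add edi, 4: edi=100+4=104
after add eax, 3: eax=5+3=8
cmp eax, 14  (cmp 8,14)
jl again: taken
after mov ebx, [edi]: ebx=M[104]=-4
after xor edx, ebx: edx=12^(-4)=-16
after add edi, 4: edi=104+4=108
after add eax, 3: eax=8+3=11
cmp eax, 14  (cmp 11,14)
jl again: taken
after mov ebx, [edi]: ebx=M[108]=18
after xor edx, ebx: edx=(-16)^18=-30
after add edi, 4: edi=108+4=112
after add eax, 3: eax=11+3=14
cmp eax, 14  (cmp 14,14)
jl again: not taken
after add edx, ebx: edx=(-30)+18=-12
mov [104], ebx → M[104]=18
halt.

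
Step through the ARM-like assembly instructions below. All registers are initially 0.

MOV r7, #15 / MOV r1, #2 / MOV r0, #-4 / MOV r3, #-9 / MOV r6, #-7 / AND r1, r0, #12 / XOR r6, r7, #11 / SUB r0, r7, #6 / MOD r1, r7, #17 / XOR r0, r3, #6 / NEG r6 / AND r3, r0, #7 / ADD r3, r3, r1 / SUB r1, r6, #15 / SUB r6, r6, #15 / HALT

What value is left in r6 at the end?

after MOV r7, #15: r7=15
after MOV r1, #2: r1=2
after MOV r0, #-4: r0=-4
after MOV r3, #-9: r3=-9
after MOV r6, #-7: r6=-7
after AND r1, r0, #12: r1=(-4)&12=12
after XOR r6, r7, #11: r6=15^11=4
after SUB r0, r7, #6: r0=15-6=9
after MOD r1, r7, #17: r1=15%17=15
after XOR r0, r3, #6: r0=(-9)^6=-15
after NEG r6: r6=-(4)=-4
after AND r3, r0, #7: r3=(-15)&7=1
after ADD r3, r3, r1: r3=1+15=16
after SUB r1, r6, #15: r1=(-4)-15=-19
after SUB r6, r6, #15: r6=(-4)-15=-19
halt.

-19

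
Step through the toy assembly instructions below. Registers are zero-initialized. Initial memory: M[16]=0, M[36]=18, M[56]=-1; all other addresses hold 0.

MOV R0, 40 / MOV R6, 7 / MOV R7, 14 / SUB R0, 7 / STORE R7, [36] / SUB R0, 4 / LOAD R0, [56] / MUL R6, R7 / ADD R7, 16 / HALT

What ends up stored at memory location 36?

R0=40
R6=7
R7=14
R0=40-7=33
STORE R7, [36] → M[36]=14
R0=33-4=29
R0=M[56]=-1
R6=7*14=98
R7=14+16=30
halt.

14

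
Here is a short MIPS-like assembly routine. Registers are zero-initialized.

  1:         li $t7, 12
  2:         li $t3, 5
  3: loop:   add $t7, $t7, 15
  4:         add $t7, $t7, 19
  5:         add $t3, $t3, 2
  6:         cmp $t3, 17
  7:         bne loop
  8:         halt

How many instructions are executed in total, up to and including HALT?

33

$t7=12
$t3=5
$t7=12+15=27
$t7=27+19=46
$t3=5+2=7
cmp $t3, 17  (cmp 7,17)
bne loop: taken
$t7=46+15=61
$t7=61+19=80
$t3=7+2=9
cmp $t3, 17  (cmp 9,17)
bne loop: taken
$t7=80+15=95
$t7=95+19=114
$t3=9+2=11
cmp $t3, 17  (cmp 11,17)
bne loop: taken
$t7=114+15=129
$t7=129+19=148
$t3=11+2=13
cmp $t3, 17  (cmp 13,17)
bne loop: taken
$t7=148+15=163
$t7=163+19=182
$t3=13+2=15
cmp $t3, 17  (cmp 15,17)
bne loop: taken
$t7=182+15=197
$t7=197+19=216
$t3=15+2=17
cmp $t3, 17  (cmp 17,17)
bne loop: not taken
halt.
Total executed instructions: 33.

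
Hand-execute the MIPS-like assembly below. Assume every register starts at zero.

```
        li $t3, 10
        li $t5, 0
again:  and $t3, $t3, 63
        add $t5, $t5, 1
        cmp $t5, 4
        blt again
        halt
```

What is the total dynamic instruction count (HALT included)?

after li $t3, 10: $t3=10
after li $t5, 0: $t5=0
after and $t3, $t3, 63: $t3=10&63=10
after add $t5, $t5, 1: $t5=0+1=1
cmp $t5, 4  (cmp 1,4)
blt again: taken
after and $t3, $t3, 63: $t3=10&63=10
after add $t5, $t5, 1: $t5=1+1=2
cmp $t5, 4  (cmp 2,4)
blt again: taken
after and $t3, $t3, 63: $t3=10&63=10
after add $t5, $t5, 1: $t5=2+1=3
cmp $t5, 4  (cmp 3,4)
blt again: taken
after and $t3, $t3, 63: $t3=10&63=10
after add $t5, $t5, 1: $t5=3+1=4
cmp $t5, 4  (cmp 4,4)
blt again: not taken
halt.
Total executed instructions: 19.

19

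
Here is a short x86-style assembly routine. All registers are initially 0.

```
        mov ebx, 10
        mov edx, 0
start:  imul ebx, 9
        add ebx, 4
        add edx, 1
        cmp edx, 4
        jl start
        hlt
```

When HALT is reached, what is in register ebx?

ebx=10
edx=0
ebx=10*9=90
ebx=90+4=94
edx=0+1=1
cmp edx, 4  (cmp 1,4)
jl start: taken
ebx=94*9=846
ebx=846+4=850
edx=1+1=2
cmp edx, 4  (cmp 2,4)
jl start: taken
ebx=850*9=7650
ebx=7650+4=7654
edx=2+1=3
cmp edx, 4  (cmp 3,4)
jl start: taken
ebx=7654*9=68886
ebx=68886+4=68890
edx=3+1=4
cmp edx, 4  (cmp 4,4)
jl start: not taken
halt.

68890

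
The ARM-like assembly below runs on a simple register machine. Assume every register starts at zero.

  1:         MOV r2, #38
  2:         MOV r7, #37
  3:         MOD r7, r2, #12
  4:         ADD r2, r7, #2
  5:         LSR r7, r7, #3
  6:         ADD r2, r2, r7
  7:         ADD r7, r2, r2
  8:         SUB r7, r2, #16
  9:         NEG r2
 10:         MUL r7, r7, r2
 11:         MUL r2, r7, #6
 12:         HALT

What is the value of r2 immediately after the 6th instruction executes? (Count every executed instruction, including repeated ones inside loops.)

r2=38
r7=37
r7=38%12=2
r2=2+2=4
r7=2>>3=0
r2=4+0=4
After step 6: r2 = 4.

4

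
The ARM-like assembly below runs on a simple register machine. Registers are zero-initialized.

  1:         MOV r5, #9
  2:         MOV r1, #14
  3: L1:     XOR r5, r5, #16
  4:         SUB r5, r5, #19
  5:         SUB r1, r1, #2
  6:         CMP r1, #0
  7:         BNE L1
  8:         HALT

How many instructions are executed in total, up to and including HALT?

r5=9
r1=14
r5=9^16=25
r5=25-19=6
r1=14-2=12
CMP r1, #0  (cmp 12,0)
BNE L1: taken
r5=6^16=22
r5=22-19=3
r1=12-2=10
CMP r1, #0  (cmp 10,0)
BNE L1: taken
r5=3^16=19
r5=19-19=0
r1=10-2=8
CMP r1, #0  (cmp 8,0)
BNE L1: taken
r5=0^16=16
r5=16-19=-3
r1=8-2=6
CMP r1, #0  (cmp 6,0)
BNE L1: taken
r5=(-3)^16=-19
r5=(-19)-19=-38
r1=6-2=4
CMP r1, #0  (cmp 4,0)
BNE L1: taken
r5=(-38)^16=-54
r5=(-54)-19=-73
r1=4-2=2
CMP r1, #0  (cmp 2,0)
BNE L1: taken
r5=(-73)^16=-89
r5=(-89)-19=-108
r1=2-2=0
CMP r1, #0  (cmp 0,0)
BNE L1: not taken
halt.
Total executed instructions: 38.

38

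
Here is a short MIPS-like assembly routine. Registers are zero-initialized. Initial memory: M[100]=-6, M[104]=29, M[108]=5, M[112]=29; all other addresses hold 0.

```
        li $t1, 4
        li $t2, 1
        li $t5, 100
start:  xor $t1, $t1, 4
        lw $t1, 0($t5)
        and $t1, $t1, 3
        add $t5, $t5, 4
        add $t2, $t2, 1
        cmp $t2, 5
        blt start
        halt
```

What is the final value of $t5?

after li $t1, 4: $t1=4
after li $t2, 1: $t2=1
after li $t5, 100: $t5=100
after xor $t1, $t1, 4: $t1=4^4=0
after lw $t1, 0($t5): $t1=M[100]=-6
after and $t1, $t1, 3: $t1=(-6)&3=2
after add $t5, $t5, 4: $t5=100+4=104
after add $t2, $t2, 1: $t2=1+1=2
cmp $t2, 5  (cmp 2,5)
blt start: taken
after xor $t1, $t1, 4: $t1=2^4=6
after lw $t1, 0($t5): $t1=M[104]=29
after and $t1, $t1, 3: $t1=29&3=1
after add $t5, $t5, 4: $t5=104+4=108
after add $t2, $t2, 1: $t2=2+1=3
cmp $t2, 5  (cmp 3,5)
blt start: taken
after xor $t1, $t1, 4: $t1=1^4=5
after lw $t1, 0($t5): $t1=M[108]=5
after and $t1, $t1, 3: $t1=5&3=1
after add $t5, $t5, 4: $t5=108+4=112
after add $t2, $t2, 1: $t2=3+1=4
cmp $t2, 5  (cmp 4,5)
blt start: taken
after xor $t1, $t1, 4: $t1=1^4=5
after lw $t1, 0($t5): $t1=M[112]=29
after and $t1, $t1, 3: $t1=29&3=1
after add $t5, $t5, 4: $t5=112+4=116
after add $t2, $t2, 1: $t2=4+1=5
cmp $t2, 5  (cmp 5,5)
blt start: not taken
halt.

116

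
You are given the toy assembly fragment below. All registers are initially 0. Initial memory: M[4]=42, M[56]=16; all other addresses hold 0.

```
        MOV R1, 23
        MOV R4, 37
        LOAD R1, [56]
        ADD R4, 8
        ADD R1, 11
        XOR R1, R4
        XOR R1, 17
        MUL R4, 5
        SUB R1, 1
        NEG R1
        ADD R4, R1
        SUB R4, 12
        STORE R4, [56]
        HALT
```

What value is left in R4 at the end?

after MOV R1, 23: R1=23
after MOV R4, 37: R4=37
after LOAD R1, [56]: R1=M[56]=16
after ADD R4, 8: R4=37+8=45
after ADD R1, 11: R1=16+11=27
after XOR R1, R4: R1=27^45=54
after XOR R1, 17: R1=54^17=39
after MUL R4, 5: R4=45*5=225
after SUB R1, 1: R1=39-1=38
after NEG R1: R1=-(38)=-38
after ADD R4, R1: R4=225+(-38)=187
after SUB R4, 12: R4=187-12=175
STORE R4, [56] → M[56]=175
halt.

175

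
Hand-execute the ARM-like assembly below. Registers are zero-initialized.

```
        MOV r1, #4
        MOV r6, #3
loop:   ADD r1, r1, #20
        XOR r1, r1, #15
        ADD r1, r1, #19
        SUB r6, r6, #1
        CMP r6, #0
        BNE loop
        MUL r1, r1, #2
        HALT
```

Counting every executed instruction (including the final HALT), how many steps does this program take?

22

MOV r1, #4 → r1=4
MOV r6, #3 → r6=3
ADD r1, r1, #20 → r1=4+20=24
XOR r1, r1, #15 → r1=24^15=23
ADD r1, r1, #19 → r1=23+19=42
SUB r6, r6, #1 → r6=3-1=2
CMP r6, #0  (cmp 2,0)
BNE loop: taken
ADD r1, r1, #20 → r1=42+20=62
XOR r1, r1, #15 → r1=62^15=49
ADD r1, r1, #19 → r1=49+19=68
SUB r6, r6, #1 → r6=2-1=1
CMP r6, #0  (cmp 1,0)
BNE loop: taken
ADD r1, r1, #20 → r1=68+20=88
XOR r1, r1, #15 → r1=88^15=87
ADD r1, r1, #19 → r1=87+19=106
SUB r6, r6, #1 → r6=1-1=0
CMP r6, #0  (cmp 0,0)
BNE loop: not taken
MUL r1, r1, #2 → r1=106*2=212
halt.
Total executed instructions: 22.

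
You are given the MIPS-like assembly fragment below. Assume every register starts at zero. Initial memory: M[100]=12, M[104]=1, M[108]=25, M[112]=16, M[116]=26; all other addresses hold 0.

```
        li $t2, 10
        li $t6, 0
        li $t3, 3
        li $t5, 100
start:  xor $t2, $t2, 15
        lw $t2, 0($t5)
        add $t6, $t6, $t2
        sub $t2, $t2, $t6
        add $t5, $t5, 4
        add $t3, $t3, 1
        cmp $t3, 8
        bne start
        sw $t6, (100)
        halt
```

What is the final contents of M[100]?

$t2=10
$t6=0
$t3=3
$t5=100
$t2=10^15=5
$t2=M[100]=12
$t6=0+12=12
$t2=12-12=0
$t5=100+4=104
$t3=3+1=4
cmp $t3, 8  (cmp 4,8)
bne start: taken
$t2=0^15=15
$t2=M[104]=1
$t6=12+1=13
$t2=1-13=-12
$t5=104+4=108
$t3=4+1=5
cmp $t3, 8  (cmp 5,8)
bne start: taken
$t2=(-12)^15=-5
$t2=M[108]=25
$t6=13+25=38
$t2=25-38=-13
$t5=108+4=112
$t3=5+1=6
cmp $t3, 8  (cmp 6,8)
bne start: taken
$t2=(-13)^15=-4
$t2=M[112]=16
$t6=38+16=54
$t2=16-54=-38
$t5=112+4=116
$t3=6+1=7
cmp $t3, 8  (cmp 7,8)
bne start: taken
$t2=(-38)^15=-43
$t2=M[116]=26
$t6=54+26=80
$t2=26-80=-54
$t5=116+4=120
$t3=7+1=8
cmp $t3, 8  (cmp 8,8)
bne start: not taken
sw $t6, (100) → M[100]=80
halt.

80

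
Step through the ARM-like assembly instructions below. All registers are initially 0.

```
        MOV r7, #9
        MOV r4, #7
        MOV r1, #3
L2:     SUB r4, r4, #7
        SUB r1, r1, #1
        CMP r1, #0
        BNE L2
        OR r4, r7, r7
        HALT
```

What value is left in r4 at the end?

after MOV r7, #9: r7=9
after MOV r4, #7: r4=7
after MOV r1, #3: r1=3
after SUB r4, r4, #7: r4=7-7=0
after SUB r1, r1, #1: r1=3-1=2
CMP r1, #0  (cmp 2,0)
BNE L2: taken
after SUB r4, r4, #7: r4=0-7=-7
after SUB r1, r1, #1: r1=2-1=1
CMP r1, #0  (cmp 1,0)
BNE L2: taken
after SUB r4, r4, #7: r4=(-7)-7=-14
after SUB r1, r1, #1: r1=1-1=0
CMP r1, #0  (cmp 0,0)
BNE L2: not taken
after OR r4, r7, r7: r4=9|9=9
halt.

9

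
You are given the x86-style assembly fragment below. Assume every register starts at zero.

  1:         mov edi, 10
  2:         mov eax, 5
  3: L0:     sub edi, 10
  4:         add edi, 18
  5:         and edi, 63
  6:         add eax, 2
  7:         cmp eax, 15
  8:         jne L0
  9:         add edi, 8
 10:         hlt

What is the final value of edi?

edi=10
eax=5
edi=10-10=0
edi=0+18=18
edi=18&63=18
eax=5+2=7
cmp eax, 15  (cmp 7,15)
jne L0: taken
edi=18-10=8
edi=8+18=26
edi=26&63=26
eax=7+2=9
cmp eax, 15  (cmp 9,15)
jne L0: taken
edi=26-10=16
edi=16+18=34
edi=34&63=34
eax=9+2=11
cmp eax, 15  (cmp 11,15)
jne L0: taken
edi=34-10=24
edi=24+18=42
edi=42&63=42
eax=11+2=13
cmp eax, 15  (cmp 13,15)
jne L0: taken
edi=42-10=32
edi=32+18=50
edi=50&63=50
eax=13+2=15
cmp eax, 15  (cmp 15,15)
jne L0: not taken
edi=50+8=58
halt.

58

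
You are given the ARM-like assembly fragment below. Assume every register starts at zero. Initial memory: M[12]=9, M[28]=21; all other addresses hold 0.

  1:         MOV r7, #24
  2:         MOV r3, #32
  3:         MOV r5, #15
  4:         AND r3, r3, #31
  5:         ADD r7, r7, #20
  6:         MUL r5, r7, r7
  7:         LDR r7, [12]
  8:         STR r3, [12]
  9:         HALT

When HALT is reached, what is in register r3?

0

MOV r7, #24 → r7=24
MOV r3, #32 → r3=32
MOV r5, #15 → r5=15
AND r3, r3, #31 → r3=32&31=0
ADD r7, r7, #20 → r7=24+20=44
MUL r5, r7, r7 → r5=44*44=1936
LDR r7, [12] → r7=M[12]=9
STR r3, [12] → M[12]=0
halt.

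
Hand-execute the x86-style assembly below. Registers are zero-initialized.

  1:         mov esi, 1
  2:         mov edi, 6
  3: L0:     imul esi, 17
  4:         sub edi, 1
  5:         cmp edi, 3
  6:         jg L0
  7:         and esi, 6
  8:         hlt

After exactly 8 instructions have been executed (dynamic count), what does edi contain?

esi=1
edi=6
esi=1*17=17
edi=6-1=5
cmp edi, 3  (cmp 5,3)
jg L0: taken
esi=17*17=289
edi=5-1=4
After step 8: edi = 4.

4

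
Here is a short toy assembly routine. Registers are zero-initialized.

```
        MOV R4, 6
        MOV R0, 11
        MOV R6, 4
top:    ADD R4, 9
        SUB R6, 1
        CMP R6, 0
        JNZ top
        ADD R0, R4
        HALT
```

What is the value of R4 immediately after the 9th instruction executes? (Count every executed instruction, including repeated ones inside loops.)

after MOV R4, 6: R4=6
after MOV R0, 11: R0=11
after MOV R6, 4: R6=4
after ADD R4, 9: R4=6+9=15
after SUB R6, 1: R6=4-1=3
CMP R6, 0  (cmp 3,0)
JNZ top: taken
after ADD R4, 9: R4=15+9=24
after SUB R6, 1: R6=3-1=2
After step 9: R4 = 24.

24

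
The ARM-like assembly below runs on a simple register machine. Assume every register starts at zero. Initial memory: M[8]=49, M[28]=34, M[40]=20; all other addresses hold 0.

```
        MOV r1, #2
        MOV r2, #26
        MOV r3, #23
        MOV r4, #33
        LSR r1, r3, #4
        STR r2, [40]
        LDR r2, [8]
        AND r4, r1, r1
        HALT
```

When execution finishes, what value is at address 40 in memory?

r1=2
r2=26
r3=23
r4=33
r1=23>>4=1
STR r2, [40] → M[40]=26
r2=M[8]=49
r4=1&1=1
halt.

26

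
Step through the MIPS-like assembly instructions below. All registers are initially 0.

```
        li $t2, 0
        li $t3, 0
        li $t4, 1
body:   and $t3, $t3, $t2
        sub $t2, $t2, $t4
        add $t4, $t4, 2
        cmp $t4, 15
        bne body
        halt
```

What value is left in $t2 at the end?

$t2=0
$t3=0
$t4=1
$t3=0&0=0
$t2=0-1=-1
$t4=1+2=3
cmp $t4, 15  (cmp 3,15)
bne body: taken
$t3=0&(-1)=0
$t2=(-1)-3=-4
$t4=3+2=5
cmp $t4, 15  (cmp 5,15)
bne body: taken
$t3=0&(-4)=0
$t2=(-4)-5=-9
$t4=5+2=7
cmp $t4, 15  (cmp 7,15)
bne body: taken
$t3=0&(-9)=0
$t2=(-9)-7=-16
$t4=7+2=9
cmp $t4, 15  (cmp 9,15)
bne body: taken
$t3=0&(-16)=0
$t2=(-16)-9=-25
$t4=9+2=11
cmp $t4, 15  (cmp 11,15)
bne body: taken
$t3=0&(-25)=0
$t2=(-25)-11=-36
$t4=11+2=13
cmp $t4, 15  (cmp 13,15)
bne body: taken
$t3=0&(-36)=0
$t2=(-36)-13=-49
$t4=13+2=15
cmp $t4, 15  (cmp 15,15)
bne body: not taken
halt.

-49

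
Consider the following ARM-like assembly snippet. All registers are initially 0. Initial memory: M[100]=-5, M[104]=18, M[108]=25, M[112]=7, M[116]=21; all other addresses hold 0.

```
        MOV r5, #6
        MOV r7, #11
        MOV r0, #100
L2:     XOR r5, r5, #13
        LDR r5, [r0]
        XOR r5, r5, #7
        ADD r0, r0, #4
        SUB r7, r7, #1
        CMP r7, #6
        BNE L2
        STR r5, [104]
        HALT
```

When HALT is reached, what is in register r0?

120

r5=6
r7=11
r0=100
r5=6^13=11
r5=M[100]=-5
r5=(-5)^7=-4
r0=100+4=104
r7=11-1=10
CMP r7, #6  (cmp 10,6)
BNE L2: taken
r5=(-4)^13=-15
r5=M[104]=18
r5=18^7=21
r0=104+4=108
r7=10-1=9
CMP r7, #6  (cmp 9,6)
BNE L2: taken
r5=21^13=24
r5=M[108]=25
r5=25^7=30
r0=108+4=112
r7=9-1=8
CMP r7, #6  (cmp 8,6)
BNE L2: taken
r5=30^13=19
r5=M[112]=7
r5=7^7=0
r0=112+4=116
r7=8-1=7
CMP r7, #6  (cmp 7,6)
BNE L2: taken
r5=0^13=13
r5=M[116]=21
r5=21^7=18
r0=116+4=120
r7=7-1=6
CMP r7, #6  (cmp 6,6)
BNE L2: not taken
STR r5, [104] → M[104]=18
halt.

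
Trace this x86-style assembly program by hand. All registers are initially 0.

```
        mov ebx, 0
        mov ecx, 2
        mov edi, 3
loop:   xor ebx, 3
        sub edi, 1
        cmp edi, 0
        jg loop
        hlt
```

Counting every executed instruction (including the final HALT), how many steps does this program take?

ebx=0
ecx=2
edi=3
ebx=0^3=3
edi=3-1=2
cmp edi, 0  (cmp 2,0)
jg loop: taken
ebx=3^3=0
edi=2-1=1
cmp edi, 0  (cmp 1,0)
jg loop: taken
ebx=0^3=3
edi=1-1=0
cmp edi, 0  (cmp 0,0)
jg loop: not taken
halt.
Total executed instructions: 16.

16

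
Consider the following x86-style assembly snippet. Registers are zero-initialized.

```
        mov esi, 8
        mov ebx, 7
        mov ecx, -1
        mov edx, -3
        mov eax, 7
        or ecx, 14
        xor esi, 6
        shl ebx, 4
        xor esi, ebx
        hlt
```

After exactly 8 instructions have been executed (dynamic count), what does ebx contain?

112

esi=8
ebx=7
ecx=-1
edx=-3
eax=7
ecx=(-1)|14=-1
esi=8^6=14
ebx=7<<4=112
After step 8: ebx = 112.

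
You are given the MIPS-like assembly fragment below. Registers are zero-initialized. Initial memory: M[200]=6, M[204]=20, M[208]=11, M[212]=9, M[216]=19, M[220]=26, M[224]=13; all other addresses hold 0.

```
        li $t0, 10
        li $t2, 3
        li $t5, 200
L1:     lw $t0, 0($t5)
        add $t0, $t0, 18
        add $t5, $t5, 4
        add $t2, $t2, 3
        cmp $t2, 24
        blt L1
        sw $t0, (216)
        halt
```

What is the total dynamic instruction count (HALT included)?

after li $t0, 10: $t0=10
after li $t2, 3: $t2=3
after li $t5, 200: $t5=200
after lw $t0, 0($t5): $t0=M[200]=6
after add $t0, $t0, 18: $t0=6+18=24
after add $t5, $t5, 4: $t5=200+4=204
after add $t2, $t2, 3: $t2=3+3=6
cmp $t2, 24  (cmp 6,24)
blt L1: taken
after lw $t0, 0($t5): $t0=M[204]=20
after add $t0, $t0, 18: $t0=20+18=38
after add $t5, $t5, 4: $t5=204+4=208
after add $t2, $t2, 3: $t2=6+3=9
cmp $t2, 24  (cmp 9,24)
blt L1: taken
after lw $t0, 0($t5): $t0=M[208]=11
after add $t0, $t0, 18: $t0=11+18=29
after add $t5, $t5, 4: $t5=208+4=212
after add $t2, $t2, 3: $t2=9+3=12
cmp $t2, 24  (cmp 12,24)
blt L1: taken
after lw $t0, 0($t5): $t0=M[212]=9
after add $t0, $t0, 18: $t0=9+18=27
after add $t5, $t5, 4: $t5=212+4=216
after add $t2, $t2, 3: $t2=12+3=15
cmp $t2, 24  (cmp 15,24)
blt L1: taken
after lw $t0, 0($t5): $t0=M[216]=19
after add $t0, $t0, 18: $t0=19+18=37
after add $t5, $t5, 4: $t5=216+4=220
after add $t2, $t2, 3: $t2=15+3=18
cmp $t2, 24  (cmp 18,24)
blt L1: taken
after lw $t0, 0($t5): $t0=M[220]=26
after add $t0, $t0, 18: $t0=26+18=44
after add $t5, $t5, 4: $t5=220+4=224
after add $t2, $t2, 3: $t2=18+3=21
cmp $t2, 24  (cmp 21,24)
blt L1: taken
after lw $t0, 0($t5): $t0=M[224]=13
after add $t0, $t0, 18: $t0=13+18=31
after add $t5, $t5, 4: $t5=224+4=228
after add $t2, $t2, 3: $t2=21+3=24
cmp $t2, 24  (cmp 24,24)
blt L1: not taken
sw $t0, (216) → M[216]=31
halt.
Total executed instructions: 47.

47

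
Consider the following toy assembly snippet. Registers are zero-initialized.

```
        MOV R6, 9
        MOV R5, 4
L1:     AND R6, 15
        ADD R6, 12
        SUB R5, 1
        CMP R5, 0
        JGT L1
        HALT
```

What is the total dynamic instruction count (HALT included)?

23

after MOV R6, 9: R6=9
after MOV R5, 4: R5=4
after AND R6, 15: R6=9&15=9
after ADD R6, 12: R6=9+12=21
after SUB R5, 1: R5=4-1=3
CMP R5, 0  (cmp 3,0)
JGT L1: taken
after AND R6, 15: R6=21&15=5
after ADD R6, 12: R6=5+12=17
after SUB R5, 1: R5=3-1=2
CMP R5, 0  (cmp 2,0)
JGT L1: taken
after AND R6, 15: R6=17&15=1
after ADD R6, 12: R6=1+12=13
after SUB R5, 1: R5=2-1=1
CMP R5, 0  (cmp 1,0)
JGT L1: taken
after AND R6, 15: R6=13&15=13
after ADD R6, 12: R6=13+12=25
after SUB R5, 1: R5=1-1=0
CMP R5, 0  (cmp 0,0)
JGT L1: not taken
halt.
Total executed instructions: 23.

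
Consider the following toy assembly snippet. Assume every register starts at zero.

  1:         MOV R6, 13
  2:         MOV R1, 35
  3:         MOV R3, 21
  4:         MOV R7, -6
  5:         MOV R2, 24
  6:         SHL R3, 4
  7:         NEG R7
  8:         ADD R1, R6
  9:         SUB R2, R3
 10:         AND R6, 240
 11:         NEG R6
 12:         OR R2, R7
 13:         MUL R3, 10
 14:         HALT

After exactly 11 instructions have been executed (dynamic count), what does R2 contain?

-312

R6=13
R1=35
R3=21
R7=-6
R2=24
R3=21<<4=336
R7=-(-6)=6
R1=35+13=48
R2=24-336=-312
R6=13&240=0
R6=-(0)=0
After step 11: R2 = -312.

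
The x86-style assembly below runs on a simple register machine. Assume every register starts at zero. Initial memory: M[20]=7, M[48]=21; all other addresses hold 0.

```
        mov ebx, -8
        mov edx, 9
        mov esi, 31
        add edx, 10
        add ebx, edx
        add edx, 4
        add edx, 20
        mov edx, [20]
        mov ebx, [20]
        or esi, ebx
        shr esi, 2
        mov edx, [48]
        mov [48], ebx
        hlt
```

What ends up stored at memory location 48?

mov ebx, -8 → ebx=-8
mov edx, 9 → edx=9
mov esi, 31 → esi=31
add edx, 10 → edx=9+10=19
add ebx, edx → ebx=(-8)+19=11
add edx, 4 → edx=19+4=23
add edx, 20 → edx=23+20=43
mov edx, [20] → edx=M[20]=7
mov ebx, [20] → ebx=M[20]=7
or esi, ebx → esi=31|7=31
shr esi, 2 → esi=31>>2=7
mov edx, [48] → edx=M[48]=21
mov [48], ebx → M[48]=7
halt.

7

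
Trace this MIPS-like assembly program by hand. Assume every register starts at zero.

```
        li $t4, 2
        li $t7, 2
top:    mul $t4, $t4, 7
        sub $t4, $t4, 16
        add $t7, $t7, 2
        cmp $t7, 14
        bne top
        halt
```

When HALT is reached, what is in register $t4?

-78430

after li $t4, 2: $t4=2
after li $t7, 2: $t7=2
after mul $t4, $t4, 7: $t4=2*7=14
after sub $t4, $t4, 16: $t4=14-16=-2
after add $t7, $t7, 2: $t7=2+2=4
cmp $t7, 14  (cmp 4,14)
bne top: taken
after mul $t4, $t4, 7: $t4=(-2)*7=-14
after sub $t4, $t4, 16: $t4=(-14)-16=-30
after add $t7, $t7, 2: $t7=4+2=6
cmp $t7, 14  (cmp 6,14)
bne top: taken
after mul $t4, $t4, 7: $t4=(-30)*7=-210
after sub $t4, $t4, 16: $t4=(-210)-16=-226
after add $t7, $t7, 2: $t7=6+2=8
cmp $t7, 14  (cmp 8,14)
bne top: taken
after mul $t4, $t4, 7: $t4=(-226)*7=-1582
after sub $t4, $t4, 16: $t4=(-1582)-16=-1598
after add $t7, $t7, 2: $t7=8+2=10
cmp $t7, 14  (cmp 10,14)
bne top: taken
after mul $t4, $t4, 7: $t4=(-1598)*7=-11186
after sub $t4, $t4, 16: $t4=(-11186)-16=-11202
after add $t7, $t7, 2: $t7=10+2=12
cmp $t7, 14  (cmp 12,14)
bne top: taken
after mul $t4, $t4, 7: $t4=(-11202)*7=-78414
after sub $t4, $t4, 16: $t4=(-78414)-16=-78430
after add $t7, $t7, 2: $t7=12+2=14
cmp $t7, 14  (cmp 14,14)
bne top: not taken
halt.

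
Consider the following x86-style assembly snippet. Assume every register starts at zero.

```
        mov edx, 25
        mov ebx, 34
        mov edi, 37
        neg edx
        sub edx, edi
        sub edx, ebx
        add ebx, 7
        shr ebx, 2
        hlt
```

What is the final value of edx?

-96

edx=25
ebx=34
edi=37
edx=-(25)=-25
edx=(-25)-37=-62
edx=(-62)-34=-96
ebx=34+7=41
ebx=41>>2=10
halt.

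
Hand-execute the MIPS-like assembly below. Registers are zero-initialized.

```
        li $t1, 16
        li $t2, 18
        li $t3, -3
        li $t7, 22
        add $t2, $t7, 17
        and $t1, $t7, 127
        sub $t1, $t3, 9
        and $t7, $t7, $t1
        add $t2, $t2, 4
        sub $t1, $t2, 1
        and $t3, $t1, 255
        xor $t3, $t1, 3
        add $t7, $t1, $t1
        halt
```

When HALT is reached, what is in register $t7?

$t1=16
$t2=18
$t3=-3
$t7=22
$t2=22+17=39
$t1=22&127=22
$t1=(-3)-9=-12
$t7=22&(-12)=20
$t2=39+4=43
$t1=43-1=42
$t3=42&255=42
$t3=42^3=41
$t7=42+42=84
halt.

84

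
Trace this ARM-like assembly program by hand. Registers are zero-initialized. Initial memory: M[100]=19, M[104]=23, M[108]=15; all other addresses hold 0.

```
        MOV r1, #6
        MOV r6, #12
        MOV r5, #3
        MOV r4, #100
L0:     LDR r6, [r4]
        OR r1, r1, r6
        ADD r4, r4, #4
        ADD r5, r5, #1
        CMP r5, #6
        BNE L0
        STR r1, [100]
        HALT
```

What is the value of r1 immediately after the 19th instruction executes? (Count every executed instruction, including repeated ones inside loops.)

MOV r1, #6 → r1=6
MOV r6, #12 → r6=12
MOV r5, #3 → r5=3
MOV r4, #100 → r4=100
LDR r6, [r4] → r6=M[100]=19
OR r1, r1, r6 → r1=6|19=23
ADD r4, r4, #4 → r4=100+4=104
ADD r5, r5, #1 → r5=3+1=4
CMP r5, #6  (cmp 4,6)
BNE L0: taken
LDR r6, [r4] → r6=M[104]=23
OR r1, r1, r6 → r1=23|23=23
ADD r4, r4, #4 → r4=104+4=108
ADD r5, r5, #1 → r5=4+1=5
CMP r5, #6  (cmp 5,6)
BNE L0: taken
LDR r6, [r4] → r6=M[108]=15
OR r1, r1, r6 → r1=23|15=31
ADD r4, r4, #4 → r4=108+4=112
After step 19: r1 = 31.

31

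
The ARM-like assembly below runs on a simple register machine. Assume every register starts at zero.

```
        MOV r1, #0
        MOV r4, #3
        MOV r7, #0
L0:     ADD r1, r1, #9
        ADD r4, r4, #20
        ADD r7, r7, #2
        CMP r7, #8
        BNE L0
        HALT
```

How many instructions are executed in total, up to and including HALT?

24

after MOV r1, #0: r1=0
after MOV r4, #3: r4=3
after MOV r7, #0: r7=0
after ADD r1, r1, #9: r1=0+9=9
after ADD r4, r4, #20: r4=3+20=23
after ADD r7, r7, #2: r7=0+2=2
CMP r7, #8  (cmp 2,8)
BNE L0: taken
after ADD r1, r1, #9: r1=9+9=18
after ADD r4, r4, #20: r4=23+20=43
after ADD r7, r7, #2: r7=2+2=4
CMP r7, #8  (cmp 4,8)
BNE L0: taken
after ADD r1, r1, #9: r1=18+9=27
after ADD r4, r4, #20: r4=43+20=63
after ADD r7, r7, #2: r7=4+2=6
CMP r7, #8  (cmp 6,8)
BNE L0: taken
after ADD r1, r1, #9: r1=27+9=36
after ADD r4, r4, #20: r4=63+20=83
after ADD r7, r7, #2: r7=6+2=8
CMP r7, #8  (cmp 8,8)
BNE L0: not taken
halt.
Total executed instructions: 24.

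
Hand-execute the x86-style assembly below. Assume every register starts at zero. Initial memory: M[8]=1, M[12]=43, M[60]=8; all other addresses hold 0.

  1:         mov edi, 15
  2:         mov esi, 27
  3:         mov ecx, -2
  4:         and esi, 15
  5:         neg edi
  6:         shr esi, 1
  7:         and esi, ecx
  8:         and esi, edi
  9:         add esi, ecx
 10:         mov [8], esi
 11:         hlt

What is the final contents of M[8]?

-2

mov edi, 15 → edi=15
mov esi, 27 → esi=27
mov ecx, -2 → ecx=-2
and esi, 15 → esi=27&15=11
neg edi → edi=-(15)=-15
shr esi, 1 → esi=11>>1=5
and esi, ecx → esi=5&(-2)=4
and esi, edi → esi=4&(-15)=0
add esi, ecx → esi=0+(-2)=-2
mov [8], esi → M[8]=-2
halt.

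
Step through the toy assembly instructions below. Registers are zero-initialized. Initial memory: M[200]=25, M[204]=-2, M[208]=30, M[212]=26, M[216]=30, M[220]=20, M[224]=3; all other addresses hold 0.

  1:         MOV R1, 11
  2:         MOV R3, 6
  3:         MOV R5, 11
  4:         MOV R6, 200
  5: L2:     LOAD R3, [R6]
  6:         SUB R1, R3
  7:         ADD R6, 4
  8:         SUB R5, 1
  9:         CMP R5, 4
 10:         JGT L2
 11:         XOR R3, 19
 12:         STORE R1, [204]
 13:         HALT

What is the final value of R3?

16

after MOV R1, 11: R1=11
after MOV R3, 6: R3=6
after MOV R5, 11: R5=11
after MOV R6, 200: R6=200
after LOAD R3, [R6]: R3=M[200]=25
after SUB R1, R3: R1=11-25=-14
after ADD R6, 4: R6=200+4=204
after SUB R5, 1: R5=11-1=10
CMP R5, 4  (cmp 10,4)
JGT L2: taken
after LOAD R3, [R6]: R3=M[204]=-2
after SUB R1, R3: R1=(-14)-(-2)=-12
after ADD R6, 4: R6=204+4=208
after SUB R5, 1: R5=10-1=9
CMP R5, 4  (cmp 9,4)
JGT L2: taken
after LOAD R3, [R6]: R3=M[208]=30
after SUB R1, R3: R1=(-12)-30=-42
after ADD R6, 4: R6=208+4=212
after SUB R5, 1: R5=9-1=8
CMP R5, 4  (cmp 8,4)
JGT L2: taken
after LOAD R3, [R6]: R3=M[212]=26
after SUB R1, R3: R1=(-42)-26=-68
after ADD R6, 4: R6=212+4=216
after SUB R5, 1: R5=8-1=7
CMP R5, 4  (cmp 7,4)
JGT L2: taken
after LOAD R3, [R6]: R3=M[216]=30
after SUB R1, R3: R1=(-68)-30=-98
after ADD R6, 4: R6=216+4=220
after SUB R5, 1: R5=7-1=6
CMP R5, 4  (cmp 6,4)
JGT L2: taken
after LOAD R3, [R6]: R3=M[220]=20
after SUB R1, R3: R1=(-98)-20=-118
after ADD R6, 4: R6=220+4=224
after SUB R5, 1: R5=6-1=5
CMP R5, 4  (cmp 5,4)
JGT L2: taken
after LOAD R3, [R6]: R3=M[224]=3
after SUB R1, R3: R1=(-118)-3=-121
after ADD R6, 4: R6=224+4=228
after SUB R5, 1: R5=5-1=4
CMP R5, 4  (cmp 4,4)
JGT L2: not taken
after XOR R3, 19: R3=3^19=16
STORE R1, [204] → M[204]=-121
halt.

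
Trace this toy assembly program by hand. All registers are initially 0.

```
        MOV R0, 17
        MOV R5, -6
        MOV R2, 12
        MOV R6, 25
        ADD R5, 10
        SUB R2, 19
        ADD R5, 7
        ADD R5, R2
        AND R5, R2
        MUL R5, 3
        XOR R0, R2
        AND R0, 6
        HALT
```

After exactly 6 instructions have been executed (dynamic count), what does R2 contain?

after MOV R0, 17: R0=17
after MOV R5, -6: R5=-6
after MOV R2, 12: R2=12
after MOV R6, 25: R6=25
after ADD R5, 10: R5=(-6)+10=4
after SUB R2, 19: R2=12-19=-7
After step 6: R2 = -7.

-7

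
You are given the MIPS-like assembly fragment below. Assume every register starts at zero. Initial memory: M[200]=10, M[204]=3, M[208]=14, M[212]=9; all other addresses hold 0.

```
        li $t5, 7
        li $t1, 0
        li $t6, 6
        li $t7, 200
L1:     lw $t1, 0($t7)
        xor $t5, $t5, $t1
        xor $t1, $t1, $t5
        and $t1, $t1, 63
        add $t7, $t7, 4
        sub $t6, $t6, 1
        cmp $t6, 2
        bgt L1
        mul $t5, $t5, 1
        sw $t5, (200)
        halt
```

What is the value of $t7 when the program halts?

li $t5, 7 → $t5=7
li $t1, 0 → $t1=0
li $t6, 6 → $t6=6
li $t7, 200 → $t7=200
lw $t1, 0($t7) → $t1=M[200]=10
xor $t5, $t5, $t1 → $t5=7^10=13
xor $t1, $t1, $t5 → $t1=10^13=7
and $t1, $t1, 63 → $t1=7&63=7
add $t7, $t7, 4 → $t7=200+4=204
sub $t6, $t6, 1 → $t6=6-1=5
cmp $t6, 2  (cmp 5,2)
bgt L1: taken
lw $t1, 0($t7) → $t1=M[204]=3
xor $t5, $t5, $t1 → $t5=13^3=14
xor $t1, $t1, $t5 → $t1=3^14=13
and $t1, $t1, 63 → $t1=13&63=13
add $t7, $t7, 4 → $t7=204+4=208
sub $t6, $t6, 1 → $t6=5-1=4
cmp $t6, 2  (cmp 4,2)
bgt L1: taken
lw $t1, 0($t7) → $t1=M[208]=14
xor $t5, $t5, $t1 → $t5=14^14=0
xor $t1, $t1, $t5 → $t1=14^0=14
and $t1, $t1, 63 → $t1=14&63=14
add $t7, $t7, 4 → $t7=208+4=212
sub $t6, $t6, 1 → $t6=4-1=3
cmp $t6, 2  (cmp 3,2)
bgt L1: taken
lw $t1, 0($t7) → $t1=M[212]=9
xor $t5, $t5, $t1 → $t5=0^9=9
xor $t1, $t1, $t5 → $t1=9^9=0
and $t1, $t1, 63 → $t1=0&63=0
add $t7, $t7, 4 → $t7=212+4=216
sub $t6, $t6, 1 → $t6=3-1=2
cmp $t6, 2  (cmp 2,2)
bgt L1: not taken
mul $t5, $t5, 1 → $t5=9*1=9
sw $t5, (200) → M[200]=9
halt.

216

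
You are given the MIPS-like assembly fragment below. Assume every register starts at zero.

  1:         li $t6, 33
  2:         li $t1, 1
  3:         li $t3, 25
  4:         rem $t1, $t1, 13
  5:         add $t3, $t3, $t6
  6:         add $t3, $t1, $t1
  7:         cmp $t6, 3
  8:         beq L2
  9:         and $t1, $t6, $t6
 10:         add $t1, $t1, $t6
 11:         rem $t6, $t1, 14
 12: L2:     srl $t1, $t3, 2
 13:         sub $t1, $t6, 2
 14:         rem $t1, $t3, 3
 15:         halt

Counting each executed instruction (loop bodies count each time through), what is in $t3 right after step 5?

58

after li $t6, 33: $t6=33
after li $t1, 1: $t1=1
after li $t3, 25: $t3=25
after rem $t1, $t1, 13: $t1=1%13=1
after add $t3, $t3, $t6: $t3=25+33=58
After step 5: $t3 = 58.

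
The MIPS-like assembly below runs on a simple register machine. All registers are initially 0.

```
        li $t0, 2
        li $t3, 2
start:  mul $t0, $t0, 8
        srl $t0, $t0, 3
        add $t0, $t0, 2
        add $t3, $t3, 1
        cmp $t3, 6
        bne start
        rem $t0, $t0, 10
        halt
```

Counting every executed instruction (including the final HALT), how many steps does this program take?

$t0=2
$t3=2
$t0=2*8=16
$t0=16>>3=2
$t0=2+2=4
$t3=2+1=3
cmp $t3, 6  (cmp 3,6)
bne start: taken
$t0=4*8=32
$t0=32>>3=4
$t0=4+2=6
$t3=3+1=4
cmp $t3, 6  (cmp 4,6)
bne start: taken
$t0=6*8=48
$t0=48>>3=6
$t0=6+2=8
$t3=4+1=5
cmp $t3, 6  (cmp 5,6)
bne start: taken
$t0=8*8=64
$t0=64>>3=8
$t0=8+2=10
$t3=5+1=6
cmp $t3, 6  (cmp 6,6)
bne start: not taken
$t0=10%10=0
halt.
Total executed instructions: 28.

28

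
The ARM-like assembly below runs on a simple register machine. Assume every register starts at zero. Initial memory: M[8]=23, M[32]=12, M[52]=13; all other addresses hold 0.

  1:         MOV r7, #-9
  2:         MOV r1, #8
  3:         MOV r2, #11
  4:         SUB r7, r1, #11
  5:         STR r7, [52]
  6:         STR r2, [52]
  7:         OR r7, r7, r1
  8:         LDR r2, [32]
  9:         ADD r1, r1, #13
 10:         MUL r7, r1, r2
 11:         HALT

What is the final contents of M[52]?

MOV r7, #-9 → r7=-9
MOV r1, #8 → r1=8
MOV r2, #11 → r2=11
SUB r7, r1, #11 → r7=8-11=-3
STR r7, [52] → M[52]=-3
STR r2, [52] → M[52]=11
OR r7, r7, r1 → r7=(-3)|8=-3
LDR r2, [32] → r2=M[32]=12
ADD r1, r1, #13 → r1=8+13=21
MUL r7, r1, r2 → r7=21*12=252
halt.

11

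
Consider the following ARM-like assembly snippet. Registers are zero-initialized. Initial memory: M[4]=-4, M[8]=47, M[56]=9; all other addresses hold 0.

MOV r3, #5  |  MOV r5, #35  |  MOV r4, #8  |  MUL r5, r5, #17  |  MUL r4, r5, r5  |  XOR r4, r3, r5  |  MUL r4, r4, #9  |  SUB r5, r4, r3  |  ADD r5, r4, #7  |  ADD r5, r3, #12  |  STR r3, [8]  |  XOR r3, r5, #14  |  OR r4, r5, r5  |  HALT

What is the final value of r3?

31

after MOV r3, #5: r3=5
after MOV r5, #35: r5=35
after MOV r4, #8: r4=8
after MUL r5, r5, #17: r5=35*17=595
after MUL r4, r5, r5: r4=595*595=354025
after XOR r4, r3, r5: r4=5^595=598
after MUL r4, r4, #9: r4=598*9=5382
after SUB r5, r4, r3: r5=5382-5=5377
after ADD r5, r4, #7: r5=5382+7=5389
after ADD r5, r3, #12: r5=5+12=17
STR r3, [8] → M[8]=5
after XOR r3, r5, #14: r3=17^14=31
after OR r4, r5, r5: r4=17|17=17
halt.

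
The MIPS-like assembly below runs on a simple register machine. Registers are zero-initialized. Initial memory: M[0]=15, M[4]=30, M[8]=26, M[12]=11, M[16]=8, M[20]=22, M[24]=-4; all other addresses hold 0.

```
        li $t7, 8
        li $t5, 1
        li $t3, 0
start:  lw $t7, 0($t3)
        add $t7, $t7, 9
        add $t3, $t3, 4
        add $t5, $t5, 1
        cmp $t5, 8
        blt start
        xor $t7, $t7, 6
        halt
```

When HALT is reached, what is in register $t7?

li $t7, 8 → $t7=8
li $t5, 1 → $t5=1
li $t3, 0 → $t3=0
lw $t7, 0($t3) → $t7=M[0]=15
add $t7, $t7, 9 → $t7=15+9=24
add $t3, $t3, 4 → $t3=0+4=4
add $t5, $t5, 1 → $t5=1+1=2
cmp $t5, 8  (cmp 2,8)
blt start: taken
lw $t7, 0($t3) → $t7=M[4]=30
add $t7, $t7, 9 → $t7=30+9=39
add $t3, $t3, 4 → $t3=4+4=8
add $t5, $t5, 1 → $t5=2+1=3
cmp $t5, 8  (cmp 3,8)
blt start: taken
lw $t7, 0($t3) → $t7=M[8]=26
add $t7, $t7, 9 → $t7=26+9=35
add $t3, $t3, 4 → $t3=8+4=12
add $t5, $t5, 1 → $t5=3+1=4
cmp $t5, 8  (cmp 4,8)
blt start: taken
lw $t7, 0($t3) → $t7=M[12]=11
add $t7, $t7, 9 → $t7=11+9=20
add $t3, $t3, 4 → $t3=12+4=16
add $t5, $t5, 1 → $t5=4+1=5
cmp $t5, 8  (cmp 5,8)
blt start: taken
lw $t7, 0($t3) → $t7=M[16]=8
add $t7, $t7, 9 → $t7=8+9=17
add $t3, $t3, 4 → $t3=16+4=20
add $t5, $t5, 1 → $t5=5+1=6
cmp $t5, 8  (cmp 6,8)
blt start: taken
lw $t7, 0($t3) → $t7=M[20]=22
add $t7, $t7, 9 → $t7=22+9=31
add $t3, $t3, 4 → $t3=20+4=24
add $t5, $t5, 1 → $t5=6+1=7
cmp $t5, 8  (cmp 7,8)
blt start: taken
lw $t7, 0($t3) → $t7=M[24]=-4
add $t7, $t7, 9 → $t7=(-4)+9=5
add $t3, $t3, 4 → $t3=24+4=28
add $t5, $t5, 1 → $t5=7+1=8
cmp $t5, 8  (cmp 8,8)
blt start: not taken
xor $t7, $t7, 6 → $t7=5^6=3
halt.

3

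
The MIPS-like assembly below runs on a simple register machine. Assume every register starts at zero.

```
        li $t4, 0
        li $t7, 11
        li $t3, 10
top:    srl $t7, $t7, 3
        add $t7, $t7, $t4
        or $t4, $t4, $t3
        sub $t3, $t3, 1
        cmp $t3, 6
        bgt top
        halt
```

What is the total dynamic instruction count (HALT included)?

28

$t4=0
$t7=11
$t3=10
$t7=11>>3=1
$t7=1+0=1
$t4=0|10=10
$t3=10-1=9
cmp $t3, 6  (cmp 9,6)
bgt top: taken
$t7=1>>3=0
$t7=0+10=10
$t4=10|9=11
$t3=9-1=8
cmp $t3, 6  (cmp 8,6)
bgt top: taken
$t7=10>>3=1
$t7=1+11=12
$t4=11|8=11
$t3=8-1=7
cmp $t3, 6  (cmp 7,6)
bgt top: taken
$t7=12>>3=1
$t7=1+11=12
$t4=11|7=15
$t3=7-1=6
cmp $t3, 6  (cmp 6,6)
bgt top: not taken
halt.
Total executed instructions: 28.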